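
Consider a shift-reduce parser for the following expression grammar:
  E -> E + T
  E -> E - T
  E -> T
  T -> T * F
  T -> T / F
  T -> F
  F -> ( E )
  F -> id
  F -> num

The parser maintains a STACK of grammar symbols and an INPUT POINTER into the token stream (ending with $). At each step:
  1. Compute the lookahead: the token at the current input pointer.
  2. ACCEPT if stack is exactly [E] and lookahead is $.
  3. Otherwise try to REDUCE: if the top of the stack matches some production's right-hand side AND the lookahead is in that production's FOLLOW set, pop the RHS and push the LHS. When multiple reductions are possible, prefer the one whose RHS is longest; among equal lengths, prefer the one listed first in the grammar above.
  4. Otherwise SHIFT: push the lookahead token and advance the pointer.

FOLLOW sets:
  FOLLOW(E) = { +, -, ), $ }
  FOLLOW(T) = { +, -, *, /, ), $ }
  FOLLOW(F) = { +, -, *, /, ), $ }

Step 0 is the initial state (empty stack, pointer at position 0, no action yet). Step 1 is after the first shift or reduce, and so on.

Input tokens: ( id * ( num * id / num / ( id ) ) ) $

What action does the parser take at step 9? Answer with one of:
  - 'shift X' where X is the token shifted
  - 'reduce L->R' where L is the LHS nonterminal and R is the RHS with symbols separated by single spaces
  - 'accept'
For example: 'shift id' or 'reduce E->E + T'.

Step 1: shift (. Stack=[(] ptr=1 lookahead=id remaining=[id * ( num * id / num / ( id ) ) ) $]
Step 2: shift id. Stack=[( id] ptr=2 lookahead=* remaining=[* ( num * id / num / ( id ) ) ) $]
Step 3: reduce F->id. Stack=[( F] ptr=2 lookahead=* remaining=[* ( num * id / num / ( id ) ) ) $]
Step 4: reduce T->F. Stack=[( T] ptr=2 lookahead=* remaining=[* ( num * id / num / ( id ) ) ) $]
Step 5: shift *. Stack=[( T *] ptr=3 lookahead=( remaining=[( num * id / num / ( id ) ) ) $]
Step 6: shift (. Stack=[( T * (] ptr=4 lookahead=num remaining=[num * id / num / ( id ) ) ) $]
Step 7: shift num. Stack=[( T * ( num] ptr=5 lookahead=* remaining=[* id / num / ( id ) ) ) $]
Step 8: reduce F->num. Stack=[( T * ( F] ptr=5 lookahead=* remaining=[* id / num / ( id ) ) ) $]
Step 9: reduce T->F. Stack=[( T * ( T] ptr=5 lookahead=* remaining=[* id / num / ( id ) ) ) $]

Answer: reduce T->F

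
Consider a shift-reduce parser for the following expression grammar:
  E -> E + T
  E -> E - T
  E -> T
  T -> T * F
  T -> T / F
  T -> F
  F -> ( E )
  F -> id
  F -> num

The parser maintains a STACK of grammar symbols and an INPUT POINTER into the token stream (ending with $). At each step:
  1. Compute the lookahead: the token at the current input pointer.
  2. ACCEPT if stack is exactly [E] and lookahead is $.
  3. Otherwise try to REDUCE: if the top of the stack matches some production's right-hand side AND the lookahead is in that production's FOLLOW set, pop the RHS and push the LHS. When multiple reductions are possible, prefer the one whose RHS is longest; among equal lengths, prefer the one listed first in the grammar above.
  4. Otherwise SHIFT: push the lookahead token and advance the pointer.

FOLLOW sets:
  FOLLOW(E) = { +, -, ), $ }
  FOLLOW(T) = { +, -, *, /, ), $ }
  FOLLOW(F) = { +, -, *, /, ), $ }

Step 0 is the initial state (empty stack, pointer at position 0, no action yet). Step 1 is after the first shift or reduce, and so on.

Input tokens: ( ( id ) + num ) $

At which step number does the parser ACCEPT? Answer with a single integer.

Step 1: shift (. Stack=[(] ptr=1 lookahead=( remaining=[( id ) + num ) $]
Step 2: shift (. Stack=[( (] ptr=2 lookahead=id remaining=[id ) + num ) $]
Step 3: shift id. Stack=[( ( id] ptr=3 lookahead=) remaining=[) + num ) $]
Step 4: reduce F->id. Stack=[( ( F] ptr=3 lookahead=) remaining=[) + num ) $]
Step 5: reduce T->F. Stack=[( ( T] ptr=3 lookahead=) remaining=[) + num ) $]
Step 6: reduce E->T. Stack=[( ( E] ptr=3 lookahead=) remaining=[) + num ) $]
Step 7: shift ). Stack=[( ( E )] ptr=4 lookahead=+ remaining=[+ num ) $]
Step 8: reduce F->( E ). Stack=[( F] ptr=4 lookahead=+ remaining=[+ num ) $]
Step 9: reduce T->F. Stack=[( T] ptr=4 lookahead=+ remaining=[+ num ) $]
Step 10: reduce E->T. Stack=[( E] ptr=4 lookahead=+ remaining=[+ num ) $]
Step 11: shift +. Stack=[( E +] ptr=5 lookahead=num remaining=[num ) $]
Step 12: shift num. Stack=[( E + num] ptr=6 lookahead=) remaining=[) $]
Step 13: reduce F->num. Stack=[( E + F] ptr=6 lookahead=) remaining=[) $]
Step 14: reduce T->F. Stack=[( E + T] ptr=6 lookahead=) remaining=[) $]
Step 15: reduce E->E + T. Stack=[( E] ptr=6 lookahead=) remaining=[) $]
Step 16: shift ). Stack=[( E )] ptr=7 lookahead=$ remaining=[$]
Step 17: reduce F->( E ). Stack=[F] ptr=7 lookahead=$ remaining=[$]
Step 18: reduce T->F. Stack=[T] ptr=7 lookahead=$ remaining=[$]
Step 19: reduce E->T. Stack=[E] ptr=7 lookahead=$ remaining=[$]
Step 20: accept. Stack=[E] ptr=7 lookahead=$ remaining=[$]

Answer: 20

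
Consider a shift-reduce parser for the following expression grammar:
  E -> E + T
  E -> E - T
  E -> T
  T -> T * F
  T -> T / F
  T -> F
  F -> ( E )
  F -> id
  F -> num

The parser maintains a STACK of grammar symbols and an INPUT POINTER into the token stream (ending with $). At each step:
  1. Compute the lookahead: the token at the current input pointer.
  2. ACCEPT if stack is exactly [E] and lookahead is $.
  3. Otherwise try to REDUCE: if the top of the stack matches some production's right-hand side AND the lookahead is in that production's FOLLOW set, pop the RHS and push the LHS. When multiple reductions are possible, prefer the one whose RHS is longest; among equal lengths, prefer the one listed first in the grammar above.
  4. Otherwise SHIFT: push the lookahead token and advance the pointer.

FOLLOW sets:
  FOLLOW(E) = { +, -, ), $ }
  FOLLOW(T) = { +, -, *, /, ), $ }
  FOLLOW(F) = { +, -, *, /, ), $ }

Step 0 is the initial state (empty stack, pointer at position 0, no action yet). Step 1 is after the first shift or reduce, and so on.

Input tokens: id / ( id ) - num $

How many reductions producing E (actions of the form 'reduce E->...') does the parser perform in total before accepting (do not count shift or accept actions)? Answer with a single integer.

Answer: 3

Derivation:
Step 1: shift id. Stack=[id] ptr=1 lookahead=/ remaining=[/ ( id ) - num $]
Step 2: reduce F->id. Stack=[F] ptr=1 lookahead=/ remaining=[/ ( id ) - num $]
Step 3: reduce T->F. Stack=[T] ptr=1 lookahead=/ remaining=[/ ( id ) - num $]
Step 4: shift /. Stack=[T /] ptr=2 lookahead=( remaining=[( id ) - num $]
Step 5: shift (. Stack=[T / (] ptr=3 lookahead=id remaining=[id ) - num $]
Step 6: shift id. Stack=[T / ( id] ptr=4 lookahead=) remaining=[) - num $]
Step 7: reduce F->id. Stack=[T / ( F] ptr=4 lookahead=) remaining=[) - num $]
Step 8: reduce T->F. Stack=[T / ( T] ptr=4 lookahead=) remaining=[) - num $]
Step 9: reduce E->T. Stack=[T / ( E] ptr=4 lookahead=) remaining=[) - num $]
Step 10: shift ). Stack=[T / ( E )] ptr=5 lookahead=- remaining=[- num $]
Step 11: reduce F->( E ). Stack=[T / F] ptr=5 lookahead=- remaining=[- num $]
Step 12: reduce T->T / F. Stack=[T] ptr=5 lookahead=- remaining=[- num $]
Step 13: reduce E->T. Stack=[E] ptr=5 lookahead=- remaining=[- num $]
Step 14: shift -. Stack=[E -] ptr=6 lookahead=num remaining=[num $]
Step 15: shift num. Stack=[E - num] ptr=7 lookahead=$ remaining=[$]
Step 16: reduce F->num. Stack=[E - F] ptr=7 lookahead=$ remaining=[$]
Step 17: reduce T->F. Stack=[E - T] ptr=7 lookahead=$ remaining=[$]
Step 18: reduce E->E - T. Stack=[E] ptr=7 lookahead=$ remaining=[$]
Step 19: accept. Stack=[E] ptr=7 lookahead=$ remaining=[$]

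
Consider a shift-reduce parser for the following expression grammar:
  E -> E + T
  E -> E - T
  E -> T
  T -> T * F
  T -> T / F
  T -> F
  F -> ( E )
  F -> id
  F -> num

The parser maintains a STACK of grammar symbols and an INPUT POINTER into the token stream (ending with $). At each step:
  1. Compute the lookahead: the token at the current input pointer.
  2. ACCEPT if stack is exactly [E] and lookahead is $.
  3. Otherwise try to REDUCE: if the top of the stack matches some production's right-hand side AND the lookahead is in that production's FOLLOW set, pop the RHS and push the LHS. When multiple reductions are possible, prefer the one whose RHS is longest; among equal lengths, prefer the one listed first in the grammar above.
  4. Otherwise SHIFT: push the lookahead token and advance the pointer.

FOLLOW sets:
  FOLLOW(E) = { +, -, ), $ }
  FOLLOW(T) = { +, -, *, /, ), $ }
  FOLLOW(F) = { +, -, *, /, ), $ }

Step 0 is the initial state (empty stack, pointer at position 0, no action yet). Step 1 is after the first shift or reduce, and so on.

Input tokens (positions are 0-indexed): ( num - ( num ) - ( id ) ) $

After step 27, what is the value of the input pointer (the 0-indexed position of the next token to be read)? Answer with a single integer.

Step 1: shift (. Stack=[(] ptr=1 lookahead=num remaining=[num - ( num ) - ( id ) ) $]
Step 2: shift num. Stack=[( num] ptr=2 lookahead=- remaining=[- ( num ) - ( id ) ) $]
Step 3: reduce F->num. Stack=[( F] ptr=2 lookahead=- remaining=[- ( num ) - ( id ) ) $]
Step 4: reduce T->F. Stack=[( T] ptr=2 lookahead=- remaining=[- ( num ) - ( id ) ) $]
Step 5: reduce E->T. Stack=[( E] ptr=2 lookahead=- remaining=[- ( num ) - ( id ) ) $]
Step 6: shift -. Stack=[( E -] ptr=3 lookahead=( remaining=[( num ) - ( id ) ) $]
Step 7: shift (. Stack=[( E - (] ptr=4 lookahead=num remaining=[num ) - ( id ) ) $]
Step 8: shift num. Stack=[( E - ( num] ptr=5 lookahead=) remaining=[) - ( id ) ) $]
Step 9: reduce F->num. Stack=[( E - ( F] ptr=5 lookahead=) remaining=[) - ( id ) ) $]
Step 10: reduce T->F. Stack=[( E - ( T] ptr=5 lookahead=) remaining=[) - ( id ) ) $]
Step 11: reduce E->T. Stack=[( E - ( E] ptr=5 lookahead=) remaining=[) - ( id ) ) $]
Step 12: shift ). Stack=[( E - ( E )] ptr=6 lookahead=- remaining=[- ( id ) ) $]
Step 13: reduce F->( E ). Stack=[( E - F] ptr=6 lookahead=- remaining=[- ( id ) ) $]
Step 14: reduce T->F. Stack=[( E - T] ptr=6 lookahead=- remaining=[- ( id ) ) $]
Step 15: reduce E->E - T. Stack=[( E] ptr=6 lookahead=- remaining=[- ( id ) ) $]
Step 16: shift -. Stack=[( E -] ptr=7 lookahead=( remaining=[( id ) ) $]
Step 17: shift (. Stack=[( E - (] ptr=8 lookahead=id remaining=[id ) ) $]
Step 18: shift id. Stack=[( E - ( id] ptr=9 lookahead=) remaining=[) ) $]
Step 19: reduce F->id. Stack=[( E - ( F] ptr=9 lookahead=) remaining=[) ) $]
Step 20: reduce T->F. Stack=[( E - ( T] ptr=9 lookahead=) remaining=[) ) $]
Step 21: reduce E->T. Stack=[( E - ( E] ptr=9 lookahead=) remaining=[) ) $]
Step 22: shift ). Stack=[( E - ( E )] ptr=10 lookahead=) remaining=[) $]
Step 23: reduce F->( E ). Stack=[( E - F] ptr=10 lookahead=) remaining=[) $]
Step 24: reduce T->F. Stack=[( E - T] ptr=10 lookahead=) remaining=[) $]
Step 25: reduce E->E - T. Stack=[( E] ptr=10 lookahead=) remaining=[) $]
Step 26: shift ). Stack=[( E )] ptr=11 lookahead=$ remaining=[$]
Step 27: reduce F->( E ). Stack=[F] ptr=11 lookahead=$ remaining=[$]

Answer: 11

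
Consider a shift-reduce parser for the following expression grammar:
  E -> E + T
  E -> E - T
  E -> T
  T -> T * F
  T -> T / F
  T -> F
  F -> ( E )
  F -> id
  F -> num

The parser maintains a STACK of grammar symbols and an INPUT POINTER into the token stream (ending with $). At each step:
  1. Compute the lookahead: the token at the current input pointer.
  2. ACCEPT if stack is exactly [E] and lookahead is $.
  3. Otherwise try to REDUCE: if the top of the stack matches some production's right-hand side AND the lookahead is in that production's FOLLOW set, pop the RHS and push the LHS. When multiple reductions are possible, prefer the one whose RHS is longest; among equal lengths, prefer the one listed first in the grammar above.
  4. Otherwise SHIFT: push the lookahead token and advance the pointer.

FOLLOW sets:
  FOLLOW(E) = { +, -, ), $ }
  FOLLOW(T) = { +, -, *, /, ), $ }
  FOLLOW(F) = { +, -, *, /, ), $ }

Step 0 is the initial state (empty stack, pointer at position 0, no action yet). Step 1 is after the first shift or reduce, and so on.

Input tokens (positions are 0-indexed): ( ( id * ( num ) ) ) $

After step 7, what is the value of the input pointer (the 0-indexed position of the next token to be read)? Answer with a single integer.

Answer: 5

Derivation:
Step 1: shift (. Stack=[(] ptr=1 lookahead=( remaining=[( id * ( num ) ) ) $]
Step 2: shift (. Stack=[( (] ptr=2 lookahead=id remaining=[id * ( num ) ) ) $]
Step 3: shift id. Stack=[( ( id] ptr=3 lookahead=* remaining=[* ( num ) ) ) $]
Step 4: reduce F->id. Stack=[( ( F] ptr=3 lookahead=* remaining=[* ( num ) ) ) $]
Step 5: reduce T->F. Stack=[( ( T] ptr=3 lookahead=* remaining=[* ( num ) ) ) $]
Step 6: shift *. Stack=[( ( T *] ptr=4 lookahead=( remaining=[( num ) ) ) $]
Step 7: shift (. Stack=[( ( T * (] ptr=5 lookahead=num remaining=[num ) ) ) $]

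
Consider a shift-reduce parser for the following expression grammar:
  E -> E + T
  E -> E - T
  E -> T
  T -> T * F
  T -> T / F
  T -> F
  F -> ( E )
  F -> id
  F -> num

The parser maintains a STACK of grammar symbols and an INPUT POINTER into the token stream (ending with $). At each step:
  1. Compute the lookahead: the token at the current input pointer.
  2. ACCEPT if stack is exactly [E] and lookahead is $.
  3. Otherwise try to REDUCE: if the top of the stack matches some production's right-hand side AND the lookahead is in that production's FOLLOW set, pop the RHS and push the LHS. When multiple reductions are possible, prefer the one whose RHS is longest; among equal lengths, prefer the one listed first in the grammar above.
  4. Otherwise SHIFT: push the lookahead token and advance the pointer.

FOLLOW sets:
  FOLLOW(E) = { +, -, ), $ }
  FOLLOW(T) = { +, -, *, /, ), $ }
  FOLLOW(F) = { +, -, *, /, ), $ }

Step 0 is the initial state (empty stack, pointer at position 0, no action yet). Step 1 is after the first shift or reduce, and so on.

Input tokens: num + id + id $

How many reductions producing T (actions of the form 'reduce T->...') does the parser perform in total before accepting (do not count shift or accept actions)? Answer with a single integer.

Answer: 3

Derivation:
Step 1: shift num. Stack=[num] ptr=1 lookahead=+ remaining=[+ id + id $]
Step 2: reduce F->num. Stack=[F] ptr=1 lookahead=+ remaining=[+ id + id $]
Step 3: reduce T->F. Stack=[T] ptr=1 lookahead=+ remaining=[+ id + id $]
Step 4: reduce E->T. Stack=[E] ptr=1 lookahead=+ remaining=[+ id + id $]
Step 5: shift +. Stack=[E +] ptr=2 lookahead=id remaining=[id + id $]
Step 6: shift id. Stack=[E + id] ptr=3 lookahead=+ remaining=[+ id $]
Step 7: reduce F->id. Stack=[E + F] ptr=3 lookahead=+ remaining=[+ id $]
Step 8: reduce T->F. Stack=[E + T] ptr=3 lookahead=+ remaining=[+ id $]
Step 9: reduce E->E + T. Stack=[E] ptr=3 lookahead=+ remaining=[+ id $]
Step 10: shift +. Stack=[E +] ptr=4 lookahead=id remaining=[id $]
Step 11: shift id. Stack=[E + id] ptr=5 lookahead=$ remaining=[$]
Step 12: reduce F->id. Stack=[E + F] ptr=5 lookahead=$ remaining=[$]
Step 13: reduce T->F. Stack=[E + T] ptr=5 lookahead=$ remaining=[$]
Step 14: reduce E->E + T. Stack=[E] ptr=5 lookahead=$ remaining=[$]
Step 15: accept. Stack=[E] ptr=5 lookahead=$ remaining=[$]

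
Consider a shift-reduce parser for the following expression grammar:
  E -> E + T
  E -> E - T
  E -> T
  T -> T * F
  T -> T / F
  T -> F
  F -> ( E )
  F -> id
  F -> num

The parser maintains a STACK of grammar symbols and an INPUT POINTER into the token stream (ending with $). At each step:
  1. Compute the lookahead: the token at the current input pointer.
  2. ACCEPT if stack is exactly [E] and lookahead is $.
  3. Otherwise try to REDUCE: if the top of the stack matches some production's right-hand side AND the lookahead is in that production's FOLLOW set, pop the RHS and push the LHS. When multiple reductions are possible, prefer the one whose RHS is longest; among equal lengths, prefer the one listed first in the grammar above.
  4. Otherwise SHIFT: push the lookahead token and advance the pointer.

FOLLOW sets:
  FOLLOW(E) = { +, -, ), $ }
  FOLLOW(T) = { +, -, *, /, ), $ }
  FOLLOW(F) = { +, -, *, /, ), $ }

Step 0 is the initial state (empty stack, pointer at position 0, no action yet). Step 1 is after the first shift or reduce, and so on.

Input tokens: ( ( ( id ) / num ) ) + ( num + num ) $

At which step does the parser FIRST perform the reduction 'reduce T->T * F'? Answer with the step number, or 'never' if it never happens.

Step 1: shift (. Stack=[(] ptr=1 lookahead=( remaining=[( ( id ) / num ) ) + ( num + num ) $]
Step 2: shift (. Stack=[( (] ptr=2 lookahead=( remaining=[( id ) / num ) ) + ( num + num ) $]
Step 3: shift (. Stack=[( ( (] ptr=3 lookahead=id remaining=[id ) / num ) ) + ( num + num ) $]
Step 4: shift id. Stack=[( ( ( id] ptr=4 lookahead=) remaining=[) / num ) ) + ( num + num ) $]
Step 5: reduce F->id. Stack=[( ( ( F] ptr=4 lookahead=) remaining=[) / num ) ) + ( num + num ) $]
Step 6: reduce T->F. Stack=[( ( ( T] ptr=4 lookahead=) remaining=[) / num ) ) + ( num + num ) $]
Step 7: reduce E->T. Stack=[( ( ( E] ptr=4 lookahead=) remaining=[) / num ) ) + ( num + num ) $]
Step 8: shift ). Stack=[( ( ( E )] ptr=5 lookahead=/ remaining=[/ num ) ) + ( num + num ) $]
Step 9: reduce F->( E ). Stack=[( ( F] ptr=5 lookahead=/ remaining=[/ num ) ) + ( num + num ) $]
Step 10: reduce T->F. Stack=[( ( T] ptr=5 lookahead=/ remaining=[/ num ) ) + ( num + num ) $]
Step 11: shift /. Stack=[( ( T /] ptr=6 lookahead=num remaining=[num ) ) + ( num + num ) $]
Step 12: shift num. Stack=[( ( T / num] ptr=7 lookahead=) remaining=[) ) + ( num + num ) $]
Step 13: reduce F->num. Stack=[( ( T / F] ptr=7 lookahead=) remaining=[) ) + ( num + num ) $]
Step 14: reduce T->T / F. Stack=[( ( T] ptr=7 lookahead=) remaining=[) ) + ( num + num ) $]
Step 15: reduce E->T. Stack=[( ( E] ptr=7 lookahead=) remaining=[) ) + ( num + num ) $]
Step 16: shift ). Stack=[( ( E )] ptr=8 lookahead=) remaining=[) + ( num + num ) $]
Step 17: reduce F->( E ). Stack=[( F] ptr=8 lookahead=) remaining=[) + ( num + num ) $]
Step 18: reduce T->F. Stack=[( T] ptr=8 lookahead=) remaining=[) + ( num + num ) $]
Step 19: reduce E->T. Stack=[( E] ptr=8 lookahead=) remaining=[) + ( num + num ) $]
Step 20: shift ). Stack=[( E )] ptr=9 lookahead=+ remaining=[+ ( num + num ) $]
Step 21: reduce F->( E ). Stack=[F] ptr=9 lookahead=+ remaining=[+ ( num + num ) $]
Step 22: reduce T->F. Stack=[T] ptr=9 lookahead=+ remaining=[+ ( num + num ) $]
Step 23: reduce E->T. Stack=[E] ptr=9 lookahead=+ remaining=[+ ( num + num ) $]
Step 24: shift +. Stack=[E +] ptr=10 lookahead=( remaining=[( num + num ) $]
Step 25: shift (. Stack=[E + (] ptr=11 lookahead=num remaining=[num + num ) $]
Step 26: shift num. Stack=[E + ( num] ptr=12 lookahead=+ remaining=[+ num ) $]
Step 27: reduce F->num. Stack=[E + ( F] ptr=12 lookahead=+ remaining=[+ num ) $]
Step 28: reduce T->F. Stack=[E + ( T] ptr=12 lookahead=+ remaining=[+ num ) $]
Step 29: reduce E->T. Stack=[E + ( E] ptr=12 lookahead=+ remaining=[+ num ) $]
Step 30: shift +. Stack=[E + ( E +] ptr=13 lookahead=num remaining=[num ) $]
Step 31: shift num. Stack=[E + ( E + num] ptr=14 lookahead=) remaining=[) $]
Step 32: reduce F->num. Stack=[E + ( E + F] ptr=14 lookahead=) remaining=[) $]
Step 33: reduce T->F. Stack=[E + ( E + T] ptr=14 lookahead=) remaining=[) $]
Step 34: reduce E->E + T. Stack=[E + ( E] ptr=14 lookahead=) remaining=[) $]
Step 35: shift ). Stack=[E + ( E )] ptr=15 lookahead=$ remaining=[$]
Step 36: reduce F->( E ). Stack=[E + F] ptr=15 lookahead=$ remaining=[$]
Step 37: reduce T->F. Stack=[E + T] ptr=15 lookahead=$ remaining=[$]
Step 38: reduce E->E + T. Stack=[E] ptr=15 lookahead=$ remaining=[$]
Step 39: accept. Stack=[E] ptr=15 lookahead=$ remaining=[$]

Answer: never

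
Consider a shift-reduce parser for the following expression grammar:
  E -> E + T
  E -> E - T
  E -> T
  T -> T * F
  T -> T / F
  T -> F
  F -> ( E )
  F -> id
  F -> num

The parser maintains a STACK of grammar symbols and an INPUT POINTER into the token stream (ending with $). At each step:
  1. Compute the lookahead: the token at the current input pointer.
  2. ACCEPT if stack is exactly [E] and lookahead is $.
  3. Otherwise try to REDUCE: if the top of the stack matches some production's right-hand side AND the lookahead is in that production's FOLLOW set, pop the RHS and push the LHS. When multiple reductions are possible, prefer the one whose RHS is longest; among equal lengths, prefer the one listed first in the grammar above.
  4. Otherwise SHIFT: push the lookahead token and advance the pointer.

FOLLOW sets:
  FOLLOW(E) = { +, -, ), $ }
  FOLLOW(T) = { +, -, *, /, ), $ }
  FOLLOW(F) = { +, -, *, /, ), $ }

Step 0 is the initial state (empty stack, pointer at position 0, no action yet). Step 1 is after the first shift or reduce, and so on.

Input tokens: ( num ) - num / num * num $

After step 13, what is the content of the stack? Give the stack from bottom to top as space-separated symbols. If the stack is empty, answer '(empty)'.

Answer: E - T

Derivation:
Step 1: shift (. Stack=[(] ptr=1 lookahead=num remaining=[num ) - num / num * num $]
Step 2: shift num. Stack=[( num] ptr=2 lookahead=) remaining=[) - num / num * num $]
Step 3: reduce F->num. Stack=[( F] ptr=2 lookahead=) remaining=[) - num / num * num $]
Step 4: reduce T->F. Stack=[( T] ptr=2 lookahead=) remaining=[) - num / num * num $]
Step 5: reduce E->T. Stack=[( E] ptr=2 lookahead=) remaining=[) - num / num * num $]
Step 6: shift ). Stack=[( E )] ptr=3 lookahead=- remaining=[- num / num * num $]
Step 7: reduce F->( E ). Stack=[F] ptr=3 lookahead=- remaining=[- num / num * num $]
Step 8: reduce T->F. Stack=[T] ptr=3 lookahead=- remaining=[- num / num * num $]
Step 9: reduce E->T. Stack=[E] ptr=3 lookahead=- remaining=[- num / num * num $]
Step 10: shift -. Stack=[E -] ptr=4 lookahead=num remaining=[num / num * num $]
Step 11: shift num. Stack=[E - num] ptr=5 lookahead=/ remaining=[/ num * num $]
Step 12: reduce F->num. Stack=[E - F] ptr=5 lookahead=/ remaining=[/ num * num $]
Step 13: reduce T->F. Stack=[E - T] ptr=5 lookahead=/ remaining=[/ num * num $]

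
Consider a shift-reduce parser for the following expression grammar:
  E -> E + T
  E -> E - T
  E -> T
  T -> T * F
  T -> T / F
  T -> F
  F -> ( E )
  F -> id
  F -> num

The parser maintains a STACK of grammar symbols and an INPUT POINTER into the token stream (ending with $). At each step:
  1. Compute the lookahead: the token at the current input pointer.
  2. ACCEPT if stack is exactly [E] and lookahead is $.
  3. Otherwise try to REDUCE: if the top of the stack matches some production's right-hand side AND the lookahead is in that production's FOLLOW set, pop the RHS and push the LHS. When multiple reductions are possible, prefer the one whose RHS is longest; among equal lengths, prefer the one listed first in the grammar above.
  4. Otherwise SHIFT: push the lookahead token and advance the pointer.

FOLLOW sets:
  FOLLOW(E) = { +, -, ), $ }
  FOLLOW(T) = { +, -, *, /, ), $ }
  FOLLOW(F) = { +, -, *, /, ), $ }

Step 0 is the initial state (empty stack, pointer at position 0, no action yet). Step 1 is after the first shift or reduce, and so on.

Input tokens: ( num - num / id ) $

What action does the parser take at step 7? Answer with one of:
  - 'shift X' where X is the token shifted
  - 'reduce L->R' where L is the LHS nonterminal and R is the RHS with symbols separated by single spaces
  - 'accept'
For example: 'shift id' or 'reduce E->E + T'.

Step 1: shift (. Stack=[(] ptr=1 lookahead=num remaining=[num - num / id ) $]
Step 2: shift num. Stack=[( num] ptr=2 lookahead=- remaining=[- num / id ) $]
Step 3: reduce F->num. Stack=[( F] ptr=2 lookahead=- remaining=[- num / id ) $]
Step 4: reduce T->F. Stack=[( T] ptr=2 lookahead=- remaining=[- num / id ) $]
Step 5: reduce E->T. Stack=[( E] ptr=2 lookahead=- remaining=[- num / id ) $]
Step 6: shift -. Stack=[( E -] ptr=3 lookahead=num remaining=[num / id ) $]
Step 7: shift num. Stack=[( E - num] ptr=4 lookahead=/ remaining=[/ id ) $]

Answer: shift num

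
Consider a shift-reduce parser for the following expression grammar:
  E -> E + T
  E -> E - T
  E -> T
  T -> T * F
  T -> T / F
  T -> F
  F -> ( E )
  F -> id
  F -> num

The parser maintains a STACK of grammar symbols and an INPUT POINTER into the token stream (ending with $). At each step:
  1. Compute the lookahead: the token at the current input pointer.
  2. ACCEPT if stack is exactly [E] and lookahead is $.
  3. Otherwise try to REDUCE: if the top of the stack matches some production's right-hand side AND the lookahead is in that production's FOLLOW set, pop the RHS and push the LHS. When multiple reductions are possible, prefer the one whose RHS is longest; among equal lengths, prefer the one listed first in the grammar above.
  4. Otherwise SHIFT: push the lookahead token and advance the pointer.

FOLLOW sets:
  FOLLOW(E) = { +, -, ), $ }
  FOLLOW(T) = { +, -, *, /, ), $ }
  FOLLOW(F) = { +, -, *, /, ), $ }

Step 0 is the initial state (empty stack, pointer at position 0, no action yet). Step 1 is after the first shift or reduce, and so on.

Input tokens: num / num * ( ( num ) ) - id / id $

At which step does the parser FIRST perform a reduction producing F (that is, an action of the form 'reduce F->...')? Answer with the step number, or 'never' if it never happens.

Answer: 2

Derivation:
Step 1: shift num. Stack=[num] ptr=1 lookahead=/ remaining=[/ num * ( ( num ) ) - id / id $]
Step 2: reduce F->num. Stack=[F] ptr=1 lookahead=/ remaining=[/ num * ( ( num ) ) - id / id $]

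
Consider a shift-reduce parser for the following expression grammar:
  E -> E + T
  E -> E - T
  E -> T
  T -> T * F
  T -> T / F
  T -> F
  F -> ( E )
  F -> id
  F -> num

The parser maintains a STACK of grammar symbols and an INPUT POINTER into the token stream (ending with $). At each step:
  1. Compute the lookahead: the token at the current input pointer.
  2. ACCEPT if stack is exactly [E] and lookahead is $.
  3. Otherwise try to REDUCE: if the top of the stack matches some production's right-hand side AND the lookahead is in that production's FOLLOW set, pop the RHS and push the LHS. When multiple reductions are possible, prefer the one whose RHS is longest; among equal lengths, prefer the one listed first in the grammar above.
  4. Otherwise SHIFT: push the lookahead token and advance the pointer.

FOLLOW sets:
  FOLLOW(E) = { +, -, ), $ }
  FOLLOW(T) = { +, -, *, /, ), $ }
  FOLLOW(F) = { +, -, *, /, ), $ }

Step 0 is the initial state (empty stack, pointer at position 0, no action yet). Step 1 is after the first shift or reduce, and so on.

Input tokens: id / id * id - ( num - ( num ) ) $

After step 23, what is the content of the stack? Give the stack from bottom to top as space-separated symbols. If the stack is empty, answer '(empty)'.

Answer: E - ( E - ( T

Derivation:
Step 1: shift id. Stack=[id] ptr=1 lookahead=/ remaining=[/ id * id - ( num - ( num ) ) $]
Step 2: reduce F->id. Stack=[F] ptr=1 lookahead=/ remaining=[/ id * id - ( num - ( num ) ) $]
Step 3: reduce T->F. Stack=[T] ptr=1 lookahead=/ remaining=[/ id * id - ( num - ( num ) ) $]
Step 4: shift /. Stack=[T /] ptr=2 lookahead=id remaining=[id * id - ( num - ( num ) ) $]
Step 5: shift id. Stack=[T / id] ptr=3 lookahead=* remaining=[* id - ( num - ( num ) ) $]
Step 6: reduce F->id. Stack=[T / F] ptr=3 lookahead=* remaining=[* id - ( num - ( num ) ) $]
Step 7: reduce T->T / F. Stack=[T] ptr=3 lookahead=* remaining=[* id - ( num - ( num ) ) $]
Step 8: shift *. Stack=[T *] ptr=4 lookahead=id remaining=[id - ( num - ( num ) ) $]
Step 9: shift id. Stack=[T * id] ptr=5 lookahead=- remaining=[- ( num - ( num ) ) $]
Step 10: reduce F->id. Stack=[T * F] ptr=5 lookahead=- remaining=[- ( num - ( num ) ) $]
Step 11: reduce T->T * F. Stack=[T] ptr=5 lookahead=- remaining=[- ( num - ( num ) ) $]
Step 12: reduce E->T. Stack=[E] ptr=5 lookahead=- remaining=[- ( num - ( num ) ) $]
Step 13: shift -. Stack=[E -] ptr=6 lookahead=( remaining=[( num - ( num ) ) $]
Step 14: shift (. Stack=[E - (] ptr=7 lookahead=num remaining=[num - ( num ) ) $]
Step 15: shift num. Stack=[E - ( num] ptr=8 lookahead=- remaining=[- ( num ) ) $]
Step 16: reduce F->num. Stack=[E - ( F] ptr=8 lookahead=- remaining=[- ( num ) ) $]
Step 17: reduce T->F. Stack=[E - ( T] ptr=8 lookahead=- remaining=[- ( num ) ) $]
Step 18: reduce E->T. Stack=[E - ( E] ptr=8 lookahead=- remaining=[- ( num ) ) $]
Step 19: shift -. Stack=[E - ( E -] ptr=9 lookahead=( remaining=[( num ) ) $]
Step 20: shift (. Stack=[E - ( E - (] ptr=10 lookahead=num remaining=[num ) ) $]
Step 21: shift num. Stack=[E - ( E - ( num] ptr=11 lookahead=) remaining=[) ) $]
Step 22: reduce F->num. Stack=[E - ( E - ( F] ptr=11 lookahead=) remaining=[) ) $]
Step 23: reduce T->F. Stack=[E - ( E - ( T] ptr=11 lookahead=) remaining=[) ) $]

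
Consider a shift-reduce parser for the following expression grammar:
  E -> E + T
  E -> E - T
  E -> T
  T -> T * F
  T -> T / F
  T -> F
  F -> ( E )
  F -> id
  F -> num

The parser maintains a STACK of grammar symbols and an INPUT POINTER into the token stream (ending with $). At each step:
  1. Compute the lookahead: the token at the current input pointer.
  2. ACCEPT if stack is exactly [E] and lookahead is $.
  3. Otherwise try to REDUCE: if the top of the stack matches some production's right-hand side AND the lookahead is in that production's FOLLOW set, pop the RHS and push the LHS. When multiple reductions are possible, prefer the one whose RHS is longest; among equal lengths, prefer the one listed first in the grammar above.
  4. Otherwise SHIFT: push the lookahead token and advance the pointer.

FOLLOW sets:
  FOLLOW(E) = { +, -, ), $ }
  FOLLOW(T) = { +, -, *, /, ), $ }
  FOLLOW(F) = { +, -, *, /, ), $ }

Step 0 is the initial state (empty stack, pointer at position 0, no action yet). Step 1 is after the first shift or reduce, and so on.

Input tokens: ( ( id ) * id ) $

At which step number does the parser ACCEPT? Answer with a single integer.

Answer: 19

Derivation:
Step 1: shift (. Stack=[(] ptr=1 lookahead=( remaining=[( id ) * id ) $]
Step 2: shift (. Stack=[( (] ptr=2 lookahead=id remaining=[id ) * id ) $]
Step 3: shift id. Stack=[( ( id] ptr=3 lookahead=) remaining=[) * id ) $]
Step 4: reduce F->id. Stack=[( ( F] ptr=3 lookahead=) remaining=[) * id ) $]
Step 5: reduce T->F. Stack=[( ( T] ptr=3 lookahead=) remaining=[) * id ) $]
Step 6: reduce E->T. Stack=[( ( E] ptr=3 lookahead=) remaining=[) * id ) $]
Step 7: shift ). Stack=[( ( E )] ptr=4 lookahead=* remaining=[* id ) $]
Step 8: reduce F->( E ). Stack=[( F] ptr=4 lookahead=* remaining=[* id ) $]
Step 9: reduce T->F. Stack=[( T] ptr=4 lookahead=* remaining=[* id ) $]
Step 10: shift *. Stack=[( T *] ptr=5 lookahead=id remaining=[id ) $]
Step 11: shift id. Stack=[( T * id] ptr=6 lookahead=) remaining=[) $]
Step 12: reduce F->id. Stack=[( T * F] ptr=6 lookahead=) remaining=[) $]
Step 13: reduce T->T * F. Stack=[( T] ptr=6 lookahead=) remaining=[) $]
Step 14: reduce E->T. Stack=[( E] ptr=6 lookahead=) remaining=[) $]
Step 15: shift ). Stack=[( E )] ptr=7 lookahead=$ remaining=[$]
Step 16: reduce F->( E ). Stack=[F] ptr=7 lookahead=$ remaining=[$]
Step 17: reduce T->F. Stack=[T] ptr=7 lookahead=$ remaining=[$]
Step 18: reduce E->T. Stack=[E] ptr=7 lookahead=$ remaining=[$]
Step 19: accept. Stack=[E] ptr=7 lookahead=$ remaining=[$]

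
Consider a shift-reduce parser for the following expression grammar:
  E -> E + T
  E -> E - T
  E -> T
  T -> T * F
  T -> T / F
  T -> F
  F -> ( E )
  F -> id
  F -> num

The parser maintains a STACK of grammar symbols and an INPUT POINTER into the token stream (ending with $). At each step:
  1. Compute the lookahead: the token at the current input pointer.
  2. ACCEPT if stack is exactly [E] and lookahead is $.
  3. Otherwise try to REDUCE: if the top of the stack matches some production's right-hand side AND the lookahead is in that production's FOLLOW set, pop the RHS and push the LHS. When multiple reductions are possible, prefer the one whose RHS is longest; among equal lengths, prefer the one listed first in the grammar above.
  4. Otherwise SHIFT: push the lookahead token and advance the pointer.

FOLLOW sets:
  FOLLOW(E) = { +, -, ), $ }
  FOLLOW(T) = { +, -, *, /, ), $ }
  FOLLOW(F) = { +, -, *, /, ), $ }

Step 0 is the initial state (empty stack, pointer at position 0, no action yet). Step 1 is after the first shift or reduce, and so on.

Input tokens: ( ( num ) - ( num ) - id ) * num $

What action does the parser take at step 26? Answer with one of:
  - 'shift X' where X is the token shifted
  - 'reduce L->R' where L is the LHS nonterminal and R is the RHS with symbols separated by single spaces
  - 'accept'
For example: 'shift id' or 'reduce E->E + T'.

Step 1: shift (. Stack=[(] ptr=1 lookahead=( remaining=[( num ) - ( num ) - id ) * num $]
Step 2: shift (. Stack=[( (] ptr=2 lookahead=num remaining=[num ) - ( num ) - id ) * num $]
Step 3: shift num. Stack=[( ( num] ptr=3 lookahead=) remaining=[) - ( num ) - id ) * num $]
Step 4: reduce F->num. Stack=[( ( F] ptr=3 lookahead=) remaining=[) - ( num ) - id ) * num $]
Step 5: reduce T->F. Stack=[( ( T] ptr=3 lookahead=) remaining=[) - ( num ) - id ) * num $]
Step 6: reduce E->T. Stack=[( ( E] ptr=3 lookahead=) remaining=[) - ( num ) - id ) * num $]
Step 7: shift ). Stack=[( ( E )] ptr=4 lookahead=- remaining=[- ( num ) - id ) * num $]
Step 8: reduce F->( E ). Stack=[( F] ptr=4 lookahead=- remaining=[- ( num ) - id ) * num $]
Step 9: reduce T->F. Stack=[( T] ptr=4 lookahead=- remaining=[- ( num ) - id ) * num $]
Step 10: reduce E->T. Stack=[( E] ptr=4 lookahead=- remaining=[- ( num ) - id ) * num $]
Step 11: shift -. Stack=[( E -] ptr=5 lookahead=( remaining=[( num ) - id ) * num $]
Step 12: shift (. Stack=[( E - (] ptr=6 lookahead=num remaining=[num ) - id ) * num $]
Step 13: shift num. Stack=[( E - ( num] ptr=7 lookahead=) remaining=[) - id ) * num $]
Step 14: reduce F->num. Stack=[( E - ( F] ptr=7 lookahead=) remaining=[) - id ) * num $]
Step 15: reduce T->F. Stack=[( E - ( T] ptr=7 lookahead=) remaining=[) - id ) * num $]
Step 16: reduce E->T. Stack=[( E - ( E] ptr=7 lookahead=) remaining=[) - id ) * num $]
Step 17: shift ). Stack=[( E - ( E )] ptr=8 lookahead=- remaining=[- id ) * num $]
Step 18: reduce F->( E ). Stack=[( E - F] ptr=8 lookahead=- remaining=[- id ) * num $]
Step 19: reduce T->F. Stack=[( E - T] ptr=8 lookahead=- remaining=[- id ) * num $]
Step 20: reduce E->E - T. Stack=[( E] ptr=8 lookahead=- remaining=[- id ) * num $]
Step 21: shift -. Stack=[( E -] ptr=9 lookahead=id remaining=[id ) * num $]
Step 22: shift id. Stack=[( E - id] ptr=10 lookahead=) remaining=[) * num $]
Step 23: reduce F->id. Stack=[( E - F] ptr=10 lookahead=) remaining=[) * num $]
Step 24: reduce T->F. Stack=[( E - T] ptr=10 lookahead=) remaining=[) * num $]
Step 25: reduce E->E - T. Stack=[( E] ptr=10 lookahead=) remaining=[) * num $]
Step 26: shift ). Stack=[( E )] ptr=11 lookahead=* remaining=[* num $]

Answer: shift )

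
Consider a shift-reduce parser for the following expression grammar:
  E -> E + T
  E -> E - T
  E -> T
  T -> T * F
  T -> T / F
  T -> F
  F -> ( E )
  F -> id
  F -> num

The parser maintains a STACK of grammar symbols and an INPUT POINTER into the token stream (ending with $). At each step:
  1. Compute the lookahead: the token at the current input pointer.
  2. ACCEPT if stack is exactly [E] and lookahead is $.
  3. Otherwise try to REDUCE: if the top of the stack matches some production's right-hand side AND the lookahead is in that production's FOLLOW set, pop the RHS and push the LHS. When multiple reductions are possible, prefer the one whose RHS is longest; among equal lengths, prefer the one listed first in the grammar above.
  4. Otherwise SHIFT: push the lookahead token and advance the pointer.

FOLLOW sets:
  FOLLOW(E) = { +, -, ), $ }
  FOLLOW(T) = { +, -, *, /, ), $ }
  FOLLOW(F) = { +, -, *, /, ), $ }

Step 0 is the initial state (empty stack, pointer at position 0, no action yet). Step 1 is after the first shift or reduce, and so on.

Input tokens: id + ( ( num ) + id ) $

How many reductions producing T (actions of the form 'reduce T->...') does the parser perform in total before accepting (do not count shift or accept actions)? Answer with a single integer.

Answer: 5

Derivation:
Step 1: shift id. Stack=[id] ptr=1 lookahead=+ remaining=[+ ( ( num ) + id ) $]
Step 2: reduce F->id. Stack=[F] ptr=1 lookahead=+ remaining=[+ ( ( num ) + id ) $]
Step 3: reduce T->F. Stack=[T] ptr=1 lookahead=+ remaining=[+ ( ( num ) + id ) $]
Step 4: reduce E->T. Stack=[E] ptr=1 lookahead=+ remaining=[+ ( ( num ) + id ) $]
Step 5: shift +. Stack=[E +] ptr=2 lookahead=( remaining=[( ( num ) + id ) $]
Step 6: shift (. Stack=[E + (] ptr=3 lookahead=( remaining=[( num ) + id ) $]
Step 7: shift (. Stack=[E + ( (] ptr=4 lookahead=num remaining=[num ) + id ) $]
Step 8: shift num. Stack=[E + ( ( num] ptr=5 lookahead=) remaining=[) + id ) $]
Step 9: reduce F->num. Stack=[E + ( ( F] ptr=5 lookahead=) remaining=[) + id ) $]
Step 10: reduce T->F. Stack=[E + ( ( T] ptr=5 lookahead=) remaining=[) + id ) $]
Step 11: reduce E->T. Stack=[E + ( ( E] ptr=5 lookahead=) remaining=[) + id ) $]
Step 12: shift ). Stack=[E + ( ( E )] ptr=6 lookahead=+ remaining=[+ id ) $]
Step 13: reduce F->( E ). Stack=[E + ( F] ptr=6 lookahead=+ remaining=[+ id ) $]
Step 14: reduce T->F. Stack=[E + ( T] ptr=6 lookahead=+ remaining=[+ id ) $]
Step 15: reduce E->T. Stack=[E + ( E] ptr=6 lookahead=+ remaining=[+ id ) $]
Step 16: shift +. Stack=[E + ( E +] ptr=7 lookahead=id remaining=[id ) $]
Step 17: shift id. Stack=[E + ( E + id] ptr=8 lookahead=) remaining=[) $]
Step 18: reduce F->id. Stack=[E + ( E + F] ptr=8 lookahead=) remaining=[) $]
Step 19: reduce T->F. Stack=[E + ( E + T] ptr=8 lookahead=) remaining=[) $]
Step 20: reduce E->E + T. Stack=[E + ( E] ptr=8 lookahead=) remaining=[) $]
Step 21: shift ). Stack=[E + ( E )] ptr=9 lookahead=$ remaining=[$]
Step 22: reduce F->( E ). Stack=[E + F] ptr=9 lookahead=$ remaining=[$]
Step 23: reduce T->F. Stack=[E + T] ptr=9 lookahead=$ remaining=[$]
Step 24: reduce E->E + T. Stack=[E] ptr=9 lookahead=$ remaining=[$]
Step 25: accept. Stack=[E] ptr=9 lookahead=$ remaining=[$]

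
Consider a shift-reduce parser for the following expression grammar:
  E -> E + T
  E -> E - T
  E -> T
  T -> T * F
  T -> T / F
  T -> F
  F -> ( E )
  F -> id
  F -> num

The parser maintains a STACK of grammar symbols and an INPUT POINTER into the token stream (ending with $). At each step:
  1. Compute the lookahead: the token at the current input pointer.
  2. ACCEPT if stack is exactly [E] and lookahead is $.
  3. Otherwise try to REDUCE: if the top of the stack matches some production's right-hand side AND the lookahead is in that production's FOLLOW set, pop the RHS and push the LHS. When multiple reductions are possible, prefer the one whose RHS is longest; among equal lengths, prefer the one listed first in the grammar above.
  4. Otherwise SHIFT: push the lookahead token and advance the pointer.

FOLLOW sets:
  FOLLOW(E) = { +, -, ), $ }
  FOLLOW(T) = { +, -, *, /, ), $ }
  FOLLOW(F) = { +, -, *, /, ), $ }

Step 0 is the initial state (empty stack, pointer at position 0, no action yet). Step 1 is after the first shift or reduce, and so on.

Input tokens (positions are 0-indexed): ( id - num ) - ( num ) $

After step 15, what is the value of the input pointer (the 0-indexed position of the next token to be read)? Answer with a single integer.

Step 1: shift (. Stack=[(] ptr=1 lookahead=id remaining=[id - num ) - ( num ) $]
Step 2: shift id. Stack=[( id] ptr=2 lookahead=- remaining=[- num ) - ( num ) $]
Step 3: reduce F->id. Stack=[( F] ptr=2 lookahead=- remaining=[- num ) - ( num ) $]
Step 4: reduce T->F. Stack=[( T] ptr=2 lookahead=- remaining=[- num ) - ( num ) $]
Step 5: reduce E->T. Stack=[( E] ptr=2 lookahead=- remaining=[- num ) - ( num ) $]
Step 6: shift -. Stack=[( E -] ptr=3 lookahead=num remaining=[num ) - ( num ) $]
Step 7: shift num. Stack=[( E - num] ptr=4 lookahead=) remaining=[) - ( num ) $]
Step 8: reduce F->num. Stack=[( E - F] ptr=4 lookahead=) remaining=[) - ( num ) $]
Step 9: reduce T->F. Stack=[( E - T] ptr=4 lookahead=) remaining=[) - ( num ) $]
Step 10: reduce E->E - T. Stack=[( E] ptr=4 lookahead=) remaining=[) - ( num ) $]
Step 11: shift ). Stack=[( E )] ptr=5 lookahead=- remaining=[- ( num ) $]
Step 12: reduce F->( E ). Stack=[F] ptr=5 lookahead=- remaining=[- ( num ) $]
Step 13: reduce T->F. Stack=[T] ptr=5 lookahead=- remaining=[- ( num ) $]
Step 14: reduce E->T. Stack=[E] ptr=5 lookahead=- remaining=[- ( num ) $]
Step 15: shift -. Stack=[E -] ptr=6 lookahead=( remaining=[( num ) $]

Answer: 6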